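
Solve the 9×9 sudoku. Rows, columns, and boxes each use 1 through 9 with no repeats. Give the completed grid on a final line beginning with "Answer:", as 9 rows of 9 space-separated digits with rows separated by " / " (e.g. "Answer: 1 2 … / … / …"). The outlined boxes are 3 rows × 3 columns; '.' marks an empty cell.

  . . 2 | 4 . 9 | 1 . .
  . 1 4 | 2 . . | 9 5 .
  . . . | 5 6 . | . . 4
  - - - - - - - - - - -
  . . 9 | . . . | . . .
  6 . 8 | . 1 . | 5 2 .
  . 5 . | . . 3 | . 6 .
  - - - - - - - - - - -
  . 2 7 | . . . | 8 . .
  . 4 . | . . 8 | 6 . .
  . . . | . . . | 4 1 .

Step 1. [r6c7∈{7}] r6c7 has the single candidate 7 ⇒ r6c7=7.
Step 2. [r3c3∈{3}] r3c3's peers cover all but 3 ⇒ r3c3=3.
Step 3. [r2c6∈{7}] nothing but 7 survives at r2c6, so r2c6=7.
Step 4. [r2c1∈{8}] r2c1 is down to just 8, so r2c1=8.
Step 5. [r1c5∈{3,8}] in box 2, 8 fits only at r1c5, so r1c5=8.
Step 6. [r4c8∈{3,4,8}] in col 8, 4 fits only at r4c8 ⇒ r4c8=4.
Step 7. [r4c7∈{3}] r4c7's peers cover all but 3, so r4c7=3.
Step 8. [r4c2∈{7}] r4c2 has the single candidate 7. So r4c2=7.
Step 9. [r5c9∈{9}] nothing but 9 survives at r5c9. So r5c9=9.
Step 10. [r1c1∈{5,7}] in row 1, 5 fits only at r1c1. So r1c1=5.
Step 11. [r9c3∈{5,6}] r9c3 is the only open cell in col 3 admitting 6, so r9c3=6.
Step 12. [r2c5∈{3}] only 3 remains possible at r2c5, so r2c5=3.
Step 13. [r6c3∈{1}] r6c3 has the single candidate 1, so r6c3=1.
Step 14. [r4c1∈{2}] r4c1's peers cover all but 2. So r4c1=2.
Step 15. [r9c6∈{2,5}] 2 has one home in col 6: r9c6 ⇒ r9c6=2.
Step 16. [r4c5∈{5}] only 5 remains possible at r4c5 ⇒ r4c5=5.
Step 17. [r7c6∈{1,4,5,6}] 5 has one home in col 6: r7c6, so r7c6=5.
Step 18. [r7c9∈{3}] r7c9 is down to just 3, so r7c9=3.
Step 19. [r7c8∈{9}] r7c8 is down to just 9 ⇒ r7c8=9.
Step 20. [r8c8∈{7}] r8c8 is down to just 7 ⇒ r8c8=7.
Step 21. [r8c5∈{9}] r8c5's peers cover all but 9. So r8c5=9.
Step 22. [r7c1∈{1}] only 1 remains possible at r7c1 ⇒ r7c1=1.
Step 23. [r8c1∈{3}] r8c1 is down to just 3. So r8c1=3.
Step 24. [r3c2∈{9}] r3c2 is down to just 9, so r3c2=9.
Step 25. [r6c9∈{8}] r6c9 has the single candidate 8, so r6c9=8.
Step 26. [r9c4∈{3,7}] r9c4 is the only open cell in row 9 admitting 3 ⇒ r9c4=3.
Step 27. [r9c9∈{5}] r9c9's peers cover all but 5 ⇒ r9c9=5.
Step 28. [r1c2∈{6}] nothing but 6 survives at r1c2 ⇒ r1c2=6.
Step 29. [r6c5∈{2,4}] r6c5 is the only open cell in row 6 admitting 2, so r6c5=2.
Step 30. [r7c4∈{6}] nothing but 6 survives at r7c4, so r7c4=6.
Step 31. [r3c1∈{7}] r3c1 has the single candidate 7. So r3c1=7.
Step 32. [r7c5∈{4}] r7c5's peers cover all but 4 ⇒ r7c5=4.
Step 33. [r2c9∈{6}] r2c9's peers cover all but 6. So r2c9=6.
Step 34. [r3c8∈{8}] nothing but 8 survives at r3c8, so r3c8=8.
Step 35. [r1c8∈{3}] r1c8 has the single candidate 3, so r1c8=3.
Step 36. [r3c6∈{1}] r3c6 has the single candidate 1, so r3c6=1.
Step 37. [r4c6∈{6}] only 6 remains possible at r4c6, so r4c6=6.
Step 38. [r8c9∈{2}] r8c9 has the single candidate 2, so r8c9=2.
Step 39. [r9c2∈{8}] r9c2's peers cover all but 8 ⇒ r9c2=8.
Step 40. [r1c9∈{7}] only 7 remains possible at r1c9, so r1c9=7.
Step 41. [r5c2∈{3}] r5c2 has the single candidate 3 ⇒ r5c2=3.
Step 42. [r6c1∈{4}] only 4 remains possible at r6c1, so r6c1=4.
Step 43. [r9c1∈{9}] r9c1 is down to just 9, so r9c1=9.
Step 44. [r3c7∈{2}] r3c7 has the single candidate 2 ⇒ r3c7=2.
Step 45. [r5c6∈{4}] r5c6 has the single candidate 4 ⇒ r5c6=4.
Step 46. [r8c3∈{5}] r8c3 is down to just 5, so r8c3=5.
Step 47. [r6c4∈{9}] nothing but 9 survives at r6c4, so r6c4=9.
Step 48. [r4c9∈{1}] nothing but 1 survives at r4c9. So r4c9=1.
Step 49. [r8c4∈{1}] r8c4 is down to just 1 ⇒ r8c4=1.
Step 50. [r9c5∈{7}] r9c5 is down to just 7. So r9c5=7.
Step 51. [r4c4∈{8}] r4c4's peers cover all but 8. So r4c4=8.
Step 52. [r5c4∈{7}] r5c4 is down to just 7, so r5c4=7.

Answer: 5 6 2 4 8 9 1 3 7 / 8 1 4 2 3 7 9 5 6 / 7 9 3 5 6 1 2 8 4 / 2 7 9 8 5 6 3 4 1 / 6 3 8 7 1 4 5 2 9 / 4 5 1 9 2 3 7 6 8 / 1 2 7 6 4 5 8 9 3 / 3 4 5 1 9 8 6 7 2 / 9 8 6 3 7 2 4 1 5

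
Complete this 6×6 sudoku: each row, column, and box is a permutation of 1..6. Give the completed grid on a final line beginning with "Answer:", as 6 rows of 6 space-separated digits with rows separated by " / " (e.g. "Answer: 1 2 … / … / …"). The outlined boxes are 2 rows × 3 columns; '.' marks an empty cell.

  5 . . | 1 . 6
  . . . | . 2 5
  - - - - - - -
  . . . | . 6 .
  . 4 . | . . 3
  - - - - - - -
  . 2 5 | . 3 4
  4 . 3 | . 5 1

Step 1. [r5c1∈{1,6}] in row 5, 1 fits only at r5c1 ⇒ r5c1=1.
Step 2. [r3c6∈{2}] r3c6 is down to just 2 ⇒ r3c6=2.
Step 3. [r1c2∈{3}] r1c2 is down to just 3, so r1c2=3.
Step 4. [r2c1∈{6}] only 6 remains possible at r2c1. So r2c1=6.
Step 5. [r3c3∈{1}] nothing but 1 survives at r3c3, so r3c3=1.
Step 6. [r2c3∈{4}] r2c3 is down to just 4. So r2c3=4.
Step 7. [r4c1∈{2}] only 2 remains possible at r4c1. So r4c1=2.
Step 8. [r3c2∈{5}] nothing but 5 survives at r3c2 ⇒ r3c2=5.
Step 9. [r6c2∈{6}] r6c2 has the single candidate 6. So r6c2=6.
Step 10. [r4c4∈{5}] r4c4 is down to just 5, so r4c4=5.
Step 11. [r2c2∈{1}] nothing but 1 survives at r2c2. So r2c2=1.
Step 12. [r5c4∈{6}] only 6 remains possible at r5c4 ⇒ r5c4=6.
Step 13. [r1c3∈{2}] r1c3 has the single candidate 2 ⇒ r1c3=2.
Step 14. [r4c5∈{1}] r4c5 has the single candidate 1 ⇒ r4c5=1.
Step 15. [r6c4∈{2}] r6c4 is down to just 2, so r6c4=2.
Step 16. [r1c5∈{4}] r1c5 has the single candidate 4, so r1c5=4.
Step 17. [r4c3∈{6}] r4c3's peers cover all but 6, so r4c3=6.
Step 18. [r3c4∈{4}] r3c4 has the single candidate 4, so r3c4=4.
Step 19. [r2c4∈{3}] only 3 remains possible at r2c4. So r2c4=3.
Step 20. [r3c1∈{3}] only 3 remains possible at r3c1, so r3c1=3.

Answer: 5 3 2 1 4 6 / 6 1 4 3 2 5 / 3 5 1 4 6 2 / 2 4 6 5 1 3 / 1 2 5 6 3 4 / 4 6 3 2 5 1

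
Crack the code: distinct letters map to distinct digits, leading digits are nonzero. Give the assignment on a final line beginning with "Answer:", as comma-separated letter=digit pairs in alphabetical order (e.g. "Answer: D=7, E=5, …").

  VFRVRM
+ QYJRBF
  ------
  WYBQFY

Step 1. [col 1: M + F ≡ Y (mod 10)] M=6 is one option consistent with column 1 (M + F ≡ Y (mod 10), carry-in 0) — take it. So M=6.
Step 2. [col 1: M + F ≡ Y (mod 10)] no forcing yet in column 1 (carry-in 0); Y=5 is free and consistent — try it ⇒ Y=5.
Step 3. [col 1: M + F ≡ Y (mod 10)] from column 1 (M=6, Y=5, carry-in 0, digits 5,6 already taken and all letters distinct): F must equal 9, so F=9.
Step 4. [col 2: R + B ≡ F (mod 10)] R=8 is one option consistent with column 2 (R + B ≡ F (mod 10), carry-in 1) — take it ⇒ R=8.
Step 5. [col 2: R + B ≡ F (mod 10)] column 2: given R=8, F=9, carry-in 1, and digits 5,6,8,9 already taken and all letters distinct, R+B≡F (mod 10) forces B=0 ⇒ B=0.
Step 6. [col 3: V + R ≡ Q (mod 10)] V=4 is one option consistent with column 3 (V + R ≡ Q (mod 10), carry-in 0) — take it ⇒ V=4.
Step 7. [col 3: V + R ≡ Q (mod 10)] column 3 reads V+R+carry(0)=Q with V=4, R=8; with digits 0,4,5,6,8,9 already taken and all letters distinct, the only value for Q is 2, so Q=2.
Step 8. [col 4: R + J ≡ B (mod 10)] column 4 reads R+J+carry(1)=B with R=8, B=0; with digits 0,2,4,5,6,8,9 already taken and all letters distinct, the only value for J is 1 ⇒ J=1.
Step 9. [col 6: V + Q ≡ W (mod 10)] from column 6 (V=4, Q=2, carry-in 1, digits 0,1,2,4,5,6,8,9 already taken and all letters distinct): W must equal 7, so W=7.

Answer: B=0, F=9, J=1, M=6, Q=2, R=8, V=4, W=7, Y=5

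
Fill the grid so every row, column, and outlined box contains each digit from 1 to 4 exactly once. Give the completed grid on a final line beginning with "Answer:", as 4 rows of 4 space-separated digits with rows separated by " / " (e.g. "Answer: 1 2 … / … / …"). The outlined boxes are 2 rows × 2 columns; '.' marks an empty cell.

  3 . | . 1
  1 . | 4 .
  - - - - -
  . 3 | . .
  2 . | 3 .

Step 1. [r1c3∈{2}] r1c3's peers cover all but 2 ⇒ r1c3=2.
Step 2. [r4c4∈{4}] nothing but 4 survives at r4c4 ⇒ r4c4=4.
Step 3. [r2c4∈{3}] only 3 remains possible at r2c4 ⇒ r2c4=3.
Step 4. [r3c1∈{4}] r3c1's peers cover all but 4, so r3c1=4.
Step 5. [r2c2∈{2}] r2c2 has the single candidate 2 ⇒ r2c2=2.
Step 6. [r3c3∈{1}] nothing but 1 survives at r3c3 ⇒ r3c3=1.
Step 7. [r1c2∈{4}] r1c2 has the single candidate 4 ⇒ r1c2=4.
Step 8. [r3c4∈{2}] r3c4's peers cover all but 2. So r3c4=2.
Step 9. [r4c2∈{1}] nothing but 1 survives at r4c2 ⇒ r4c2=1.

Answer: 3 4 2 1 / 1 2 4 3 / 4 3 1 2 / 2 1 3 4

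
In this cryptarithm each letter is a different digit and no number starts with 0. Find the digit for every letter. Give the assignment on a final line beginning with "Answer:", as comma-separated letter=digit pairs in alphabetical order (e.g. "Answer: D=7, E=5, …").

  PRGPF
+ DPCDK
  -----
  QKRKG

Step 1. [col 1: F + K ≡ G (mod 10)] G=4 is one option consistent with column 1 (F + K ≡ G (mod 10), carry-in 0) — take it, so G=4.
Step 2. [col 1: F + K ≡ G (mod 10)] F=5 is one option consistent with column 1 (F + K ≡ G (mod 10), carry-in 0) — take it, so F=5.
Step 3. [col 1: F + K ≡ G (mod 10)] from column 1 (F=5, G=4, carry-in 0, digits 4,5 already taken and all letters distinct): K must equal 9 ⇒ K=9.
Step 4. [col 2: P + D ≡ K (mod 10)] several values work for P in column 2 (P + D ≡ K (mod 10), carry-in 1); try P=2 ⇒ P=2.
Step 5. [col 2: P + D ≡ K (mod 10)] from column 2 (P=2, K=9, carry-in 1, digits 2,4,5,9 already taken and all letters distinct): D must equal 6 ⇒ D=6.
Step 6. [col 3: G + C ≡ R (mod 10)] no forcing yet in column 3 (carry-in 0); C=3 is free and consistent — try it, so C=3.
Step 7. [col 3: G + C ≡ R (mod 10)] column 3: given G=4, C=3, carry-in 0, and digits 2,3,4,5,6,9 already taken and all letters distinct, G+C≡R (mod 10) forces R=7 ⇒ R=7.
Step 8. [col 5: P + D ≡ Q (mod 10)] in column 5 we have P+D≡Q with carry-in 0; given P=2, D=6 and digits 2,3,4,5,6,7,9 already taken and all letters distinct, that pins Q to 8. So Q=8.

Answer: C=3, D=6, F=5, G=4, K=9, P=2, Q=8, R=7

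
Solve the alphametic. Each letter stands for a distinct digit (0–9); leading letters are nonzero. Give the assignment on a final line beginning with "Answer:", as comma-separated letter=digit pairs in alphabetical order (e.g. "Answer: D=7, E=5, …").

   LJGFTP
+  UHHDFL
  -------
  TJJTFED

Step 1. [col 1: P + L ≡ D (mod 10)] several values work for D in column 1 (P + L ≡ D (mod 10), carry-in 0); try D=0, so D=0.
Step 2. [col 1: P + L ≡ D (mod 10)] column 1 (P + L ≡ D (mod 10), carry-in 0) doesn't pin P yet; pick P=6 and continue ⇒ P=6.
Step 3. [col 1: P + L ≡ D (mod 10)] in column 1 we have P+L≡D with carry-in 0; given P=6, D=0 and digits 0,6 already taken and all letters distinct, that pins L to 4, so L=4.
Step 4. [col 2: T + F ≡ E (mod 10)] column 2 (T + F ≡ E (mod 10), carry-in 1) doesn't pin E yet; pick E=7 and continue. So E=7.
Step 5. [col 2: T + F ≡ E (mod 10)] several values work for F in column 2 (T + F ≡ E (mod 10), carry-in 1); try F=5 ⇒ F=5.
Step 6. [col 2: T + F ≡ E (mod 10)] from column 2 (F=5, E=7, carry-in 1, digits 0,4,5,6,7 already taken and all letters distinct): T must equal 1 ⇒ T=1.
Step 7. [col 4: G + H ≡ T (mod 10)] column 4 (G + H ≡ T (mod 10), carry-in 0) doesn't pin G yet; pick G=2 and continue. So G=2.
Step 8. [col 4: G + H ≡ T (mod 10)] from column 4 (G=2, T=1, carry-in 0, digits 0,1,2,4,5,6,7 already taken and all letters distinct): H must equal 9 ⇒ H=9.
Step 9. [col 5: J + H ≡ J (mod 10)] J=3 is one option consistent with column 5 (J + H ≡ J (mod 10), carry-in 1) — take it, so J=3.
Step 10. [col 6: L + U ≡ J (mod 10)] column 6 reads L+U+carry(1)=J with L=4, J=3; with digits 0,1,2,3,4,5,6,7,9 already taken and all letters distinct, the only value for U is 8 ⇒ U=8.

Answer: D=0, E=7, F=5, G=2, H=9, J=3, L=4, P=6, T=1, U=8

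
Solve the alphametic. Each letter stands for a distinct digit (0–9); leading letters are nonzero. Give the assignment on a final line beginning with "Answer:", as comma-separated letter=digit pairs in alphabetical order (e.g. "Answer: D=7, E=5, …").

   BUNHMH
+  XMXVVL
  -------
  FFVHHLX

Step 1. [col 1: H + L ≡ X (mod 10)] no forcing yet in column 1 (carry-in 0); H=5 is free and consistent — try it, so H=5.
Step 2. [F] adding two 6-digit numbers gives at most 6+1 digits, and here it does — F is that final carry and must be 1. So F=1.
Step 3. [col 1: H + L ≡ X (mod 10)] several values work for X in column 1 (H + L ≡ X (mod 10), carry-in 0); try X=2, so X=2.
Step 4. [col 1: H + L ≡ X (mod 10)] column 1: given H=5, X=2, carry-in 0, and digits 1,2,5 already taken and all letters distinct, H+L≡X (mod 10) forces L=7 ⇒ L=7.
Step 5. [col 2: M + V ≡ L (mod 10)] no forcing yet in column 2 (carry-in 1); V=0 is free and consistent — try it. So V=0.
Step 6. [col 2: M + V ≡ L (mod 10)] from column 2 (V=0, L=7, carry-in 1, digits 0,1,2,5,7 already taken and all letters distinct): M must equal 6, so M=6.
Step 7. [col 4: N + X ≡ H (mod 10)] column 4: given X=2, H=5, carry-in 0, and digits 0,1,2,5,6,7 already taken and all letters distinct, N+X≡H (mod 10) forces N=3. So N=3.
Step 8. [col 5: U + M ≡ V (mod 10)] column 5 reads U+M+carry(0)=V with M=6, V=0; with digits 0,1,2,3,5,6,7 already taken and all letters distinct, the only value for U is 4 ⇒ U=4.
Step 9. [col 6: B + X ≡ F (mod 10)] in column 6 we have B+X≡F with carry-in 1; given X=2, F=1 and digits 0,1,2,3,4,5,6,7 already taken and all letters distinct, that pins B to 8 ⇒ B=8.

Answer: B=8, F=1, H=5, L=7, M=6, N=3, U=4, V=0, X=2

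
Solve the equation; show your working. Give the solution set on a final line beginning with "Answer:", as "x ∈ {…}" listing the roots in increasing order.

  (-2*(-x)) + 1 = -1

Step 1. [(-2*(-x)) + 1 = -1] +1 is outermost — subtract 1 both sides. So sub: -2*(-x) = -2.
Step 2. [-2*(-x) = -2] leading coefficient -2: divide by -2. So div: -x = 1.
Step 3. [-x = 1] flip signs both sides. So neg: x = -1.

Answer: x ∈ {-1}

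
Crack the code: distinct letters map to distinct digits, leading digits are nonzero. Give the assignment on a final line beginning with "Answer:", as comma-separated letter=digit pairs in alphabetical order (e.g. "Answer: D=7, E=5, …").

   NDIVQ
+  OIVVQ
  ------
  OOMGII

Step 1. [col 1: Q + Q ≡ I (mod 10)] column 1 (Q + Q ≡ I (mod 10), carry-in 0) doesn't pin I yet; pick I=6 and continue. So I=6.
Step 2. [col 1: Q + Q ≡ I (mod 10)] several values work for Q in column 1 (Q + Q ≡ I (mod 10), carry-in 0); try Q=3 ⇒ Q=3.
Step 3. [O] adding two 5-digit numbers gives at most 5+1 digits, and here it does — O is that final carry and must be 1. So O=1.
Step 4. [col 2: V + V ≡ I (mod 10)] column 2 reads V+V+carry(0)=I with I=6; with digits 1,3,6 already taken and all letters distinct, the only value for V is 8, so V=8.
Step 5. [col 3: I + V ≡ G (mod 10)] in column 3 we have I+V≡G with carry-in 1; given I=6, V=8 and digits 1,3,6,8 already taken and all letters distinct, that pins G to 5. So G=5.
Step 6. [col 4: D + I ≡ M (mod 10)] several values work for D in column 4 (D + I ≡ M (mod 10), carry-in 1); try D=7. So D=7.
Step 7. [col 4: D + I ≡ M (mod 10)] in column 4 we have D+I≡M with carry-in 1; given D=7, I=6 and digits 1,3,5,6,7,8 already taken and all letters distinct, that pins M to 4, so M=4.
Step 8. [col 5: N + O ≡ O (mod 10)] from column 5 (O=1, carry-in 1, digits 1,3,4,5,6,7,8 already taken and all letters distinct): N must equal 9 ⇒ N=9.

Answer: D=7, G=5, I=6, M=4, N=9, O=1, Q=3, V=8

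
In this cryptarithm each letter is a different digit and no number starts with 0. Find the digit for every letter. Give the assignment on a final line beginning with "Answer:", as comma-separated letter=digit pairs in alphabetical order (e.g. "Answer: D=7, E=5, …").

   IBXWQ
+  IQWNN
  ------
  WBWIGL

Step 1. [col 1: Q + N ≡ L (mod 10)] Q=8 is one option consistent with column 1 (Q + N ≡ L (mod 10), carry-in 0) — take it ⇒ Q=8.
Step 2. [W] adding two 5-digit numbers gives at most 5+1 digits, and here it does — W is that final carry and must be 1 ⇒ W=1.
Step 3. [col 1: Q + N ≡ L (mod 10)] N=2 is one option consistent with column 1 (Q + N ≡ L (mod 10), carry-in 0) — take it. So N=2.
Step 4. [col 1: Q + N ≡ L (mod 10)] from column 1 (Q=8, N=2, carry-in 0, digits 1,2,8 already taken and all letters distinct): L must equal 0, so L=0.
Step 5. [col 2: W + N ≡ G (mod 10)] in column 2 we have W+N≡G with carry-in 1; given W=1, N=2 and digits 0,1,2,8 already taken and all letters distinct, that pins G to 4. So G=4.
Step 6. [col 3: X + W ≡ I (mod 10)] column 3 (X + W ≡ I (mod 10), carry-in 0) doesn't pin I yet; pick I=6 and continue, so I=6.
Step 7. [col 3: X + W ≡ I (mod 10)] column 3: given W=1, I=6, carry-in 0, and digits 0,1,2,4,6,8 already taken and all letters distinct, X+W≡I (mod 10) forces X=5, so X=5.
Step 8. [col 4: B + Q ≡ W (mod 10)] in column 4 we have B+Q≡W with carry-in 0; given Q=8, W=1 and digits 0,1,2,4,5,6,8 already taken and all letters distinct, that pins B to 3 ⇒ B=3.

Answer: B=3, G=4, I=6, L=0, N=2, Q=8, W=1, X=5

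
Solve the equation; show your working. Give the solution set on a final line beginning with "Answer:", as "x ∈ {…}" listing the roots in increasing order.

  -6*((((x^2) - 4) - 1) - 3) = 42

Step 1. [-6*((((x^2) - 4) - 1) - 3) = 42] -6·(inner) — divide through by -6. So div: (((x^2) - 4) - 1) - 3 = -7.
Step 2. [(((x^2) - 4) - 1) - 3 = -7] 3 comes off first (add 3). So sub: ((x^2) - 4) - 1 = -4.
Step 3. [((x^2) - 4) - 1 = -4] -1 is outermost — add 1 both sides, so sub: (x^2) - 4 = -3.
Step 4. [(x^2) - 4 = -3] 4 comes off first (add 4). So sub: x^2 = 1.
Step 5. [x^2 = 1] √ both sides: 1 ≥ 0 gives two branches. So sqrt: x = 1 or -1.

Answer: x ∈ {-1, 1}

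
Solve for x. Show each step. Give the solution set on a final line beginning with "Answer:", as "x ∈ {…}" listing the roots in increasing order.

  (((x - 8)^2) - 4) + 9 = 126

Step 1. [(((x - 8)^2) - 4) + 9 = 126] peel the +9: subtract 9 from each side. So sub: ((x - 8)^2) - 4 = 117.
Step 2. [((x - 8)^2) - 4 = 117] peel the -4: add 4 from each side ⇒ sub: (x - 8)^2 = 121.
Step 3. [(x - 8)^2 = 121] 121 ≥ 0, LHS is (·)² — take ±√ ⇒ sqrt: x - 8 = 11 or -11.
Step 4. [x - 8 = 11 or -11] the outer -8 inverts by adding 8 ⇒ sub: x = 19 or -3.

Answer: x ∈ {-3, 19}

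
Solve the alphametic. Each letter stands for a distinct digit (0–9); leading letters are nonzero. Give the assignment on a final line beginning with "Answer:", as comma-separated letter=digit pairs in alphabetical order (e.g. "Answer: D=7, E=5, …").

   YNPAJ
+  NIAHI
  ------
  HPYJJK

Step 1. [H] H is the leading digit of a 6-digit sum of two 5-digit numbers; the final carry is exactly 1, so H=1.
Step 2. [col 1: J + I ≡ K (mod 10)] no forcing yet in column 1 (carry-in 0); K=4 is free and consistent — try it. So K=4.
Step 3. [col 1: J + I ≡ K (mod 10)] I=5 is one option consistent with column 1 (J + I ≡ K (mod 10), carry-in 0) — take it. So I=5.
Step 4. [col 1: J + I ≡ K (mod 10)] from column 1 (I=5, K=4, carry-in 0, digits 1,4,5 already taken and all letters distinct): J must equal 9, so J=9.
Step 5. [col 2: A + H ≡ J (mod 10)] in column 2 we have A+H≡J with carry-in 1; given H=1, J=9 and digits 1,4,5,9 already taken and all letters distinct, that pins A to 7 ⇒ A=7.
Step 6. [col 3: P + A ≡ J (mod 10)] in column 3 we have P+A≡J with carry-in 0; given A=7, J=9 and digits 1,4,5,7,9 already taken and all letters distinct, that pins P to 2. So P=2.
Step 7. [col 4: N + I ≡ Y (mod 10)] several values work for Y in column 4 (N + I ≡ Y (mod 10), carry-in 0); try Y=3. So Y=3.
Step 8. [col 4: N + I ≡ Y (mod 10)] column 4: given I=5, Y=3, carry-in 0, and digits 1,2,3,4,5,7,9 already taken and all letters distinct, N+I≡Y (mod 10) forces N=8, so N=8.

Answer: A=7, H=1, I=5, J=9, K=4, N=8, P=2, Y=3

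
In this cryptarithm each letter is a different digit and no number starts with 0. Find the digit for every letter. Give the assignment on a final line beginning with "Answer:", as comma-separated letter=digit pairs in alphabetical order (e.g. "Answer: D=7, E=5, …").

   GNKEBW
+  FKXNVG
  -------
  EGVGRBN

Step 1. [col 1: W + G ≡ N (mod 10)] column 1 (W + G ≡ N (mod 10), carry-in 0) doesn't pin W yet; pick W=3 and continue. So W=3.
Step 2. [col 1: W + G ≡ N (mod 10)] several values work for G in column 1 (W + G ≡ N (mod 10), carry-in 0); try G=2. So G=2.
Step 3. [E] the sum has 7 digits but both addends have 6; that extra leading digit E is the final carry, namely 1 ⇒ E=1.
Step 4. [col 1: W + G ≡ N (mod 10)] column 1 reads W+G+carry(0)=N with W=3, G=2; with digits 1,2,3 already taken and all letters distinct, the only value for N is 5. So N=5.
Step 5. [col 2: B + V ≡ B (mod 10)] column 2 reads B+V+carry(0)=B with nothing yet; with digits 1,2,3,5 already taken and all letters distinct, the only value for V is 0. So V=0.
Step 6. [col 2: B + V ≡ B (mod 10)] several values work for B in column 2 (B + V ≡ B (mod 10), carry-in 0); try B=7 ⇒ B=7.
Step 7. [col 3: E + N ≡ R (mod 10)] from column 3 (E=1, N=5, carry-in 0, digits 0,1,2,3,5,7 already taken and all letters distinct): R must equal 6, so R=6.
Step 8. [col 4: K + X ≡ G (mod 10)] no forcing yet in column 4 (carry-in 0); X=8 is free and consistent — try it. So X=8.
Step 9. [col 4: K + X ≡ G (mod 10)] column 4 reads K+X+carry(0)=G with X=8, G=2; with digits 0,1,2,3,5,6,7,8 already taken and all letters distinct, the only value for K is 4, so K=4.
Step 10. [col 6: G + F ≡ G (mod 10)] column 6: given G=2, carry-in 1, and digits 0,1,2,3,4,5,6,7,8 already taken and all letters distinct, G+F≡G (mod 10) forces F=9 ⇒ F=9.

Answer: B=7, E=1, F=9, G=2, K=4, N=5, R=6, V=0, W=3, X=8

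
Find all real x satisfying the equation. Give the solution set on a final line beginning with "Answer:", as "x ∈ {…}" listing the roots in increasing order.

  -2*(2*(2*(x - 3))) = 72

Step 1. [-2*(2*(2*(x - 3))) = 72] -2·(inner) — divide through by -2 ⇒ div: 2*(2*(x - 3)) = -36.
Step 2. [2*(2*(x - 3)) = -36] 2·(inner) — divide through by 2. So div: 2*(x - 3) = -18.
Step 3. [2*(x - 3) = -18] divide by the outer 2. So div: x - 3 = -9.
Step 4. [x - 3 = -9] add 3: x sits inside (… - 3) ⇒ sub: x = -6.

Answer: x ∈ {-6}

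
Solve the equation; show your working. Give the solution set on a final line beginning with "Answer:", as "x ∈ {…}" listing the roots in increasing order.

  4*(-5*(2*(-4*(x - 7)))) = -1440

Step 1. [4*(-5*(2*(-4*(x - 7)))) = -1440] leading coefficient 4: divide by 4. So div: -5*(2*(-4*(x - 7))) = -360.
Step 2. [-5*(2*(-4*(x - 7))) = -360] LHS = -5·(…); ÷-5 both sides. So div: 2*(-4*(x - 7)) = 72.
Step 3. [2*(-4*(x - 7)) = 72] 2·(inner) — divide through by 2. So div: -4*(x - 7) = 36.
Step 4. [-4*(x - 7) = 36] -4·(inner) — divide through by -4, so div: x - 7 = -9.
Step 5. [x - 7 = -9] -7 is outermost — add 7 both sides, so sub: x = -2.

Answer: x ∈ {-2}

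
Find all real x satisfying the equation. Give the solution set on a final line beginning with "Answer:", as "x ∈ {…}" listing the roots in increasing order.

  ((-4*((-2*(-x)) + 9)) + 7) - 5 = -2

Step 1. [((-4*((-2*(-x)) + 9)) + 7) - 5 = -2] -5 is outermost — add 5 both sides ⇒ sub: (-4*((-2*(-x)) + 9)) + 7 = 3.
Step 2. [(-4*((-2*(-x)) + 9)) + 7 = 3] subtract 7: x sits inside (… + 7) ⇒ sub: -4*((-2*(-x)) + 9) = -4.
Step 3. [-4*((-2*(-x)) + 9) = -4] leading coefficient -4: divide by -4, so div: (-2*(-x)) + 9 = 1.
Step 4. [(-2*(-x)) + 9 = 1] subtract 9: x sits inside (… + 9), so sub: -2*(-x) = -8.
Step 5. [-2*(-x) = -8] LHS = -2·(…); ÷-2 both sides, so div: -x = 4.
Step 6. [-x = 4] leading − — multiply by −1, so neg: x = -4.

Answer: x ∈ {-4}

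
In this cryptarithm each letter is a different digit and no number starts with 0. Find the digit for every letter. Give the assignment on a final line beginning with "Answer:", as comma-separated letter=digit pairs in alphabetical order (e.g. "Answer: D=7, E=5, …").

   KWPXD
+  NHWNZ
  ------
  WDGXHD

Step 1. [col 1: D + Z ≡ D (mod 10)] from column 1 (nothing yet, carry-in 0, all letters distinct, none taken yet): Z must equal 0. So Z=0.
Step 2. [W] adding two 5-digit numbers gives at most 5+1 digits, and here it does — W is that final carry and must be 1 ⇒ W=1.
Step 3. [col 1: D + Z ≡ D (mod 10)] D=2 is one option consistent with column 1 (D + Z ≡ D (mod 10), carry-in 0) — take it, so D=2.
Step 4. [col 2: X + N ≡ H (mod 10)] no forcing yet in column 2 (carry-in 0); X=8 is free and consistent — try it, so X=8.
Step 5. [col 2: X + N ≡ H (mod 10)] no forcing yet in column 2 (carry-in 0); H=3 is free and consistent — try it, so H=3.
Step 6. [col 2: X + N ≡ H (mod 10)] in column 2 we have X+N≡H with carry-in 0; given X=8, H=3 and digits 0,1,2,3,8 already taken and all letters distinct, that pins N to 5, so N=5.
Step 7. [col 3: P + W ≡ X (mod 10)] column 3: given W=1, X=8, carry-in 1, and digits 0,1,2,3,5,8 already taken and all letters distinct, P+W≡X (mod 10) forces P=6 ⇒ P=6.
Step 8. [col 4: W + H ≡ G (mod 10)] column 4: given W=1, H=3, carry-in 0, and digits 0,1,2,3,5,6,8 already taken and all letters distinct, W+H≡G (mod 10) forces G=4. So G=4.
Step 9. [col 5: K + N ≡ D (mod 10)] column 5: given N=5, D=2, carry-in 0, and digits 0,1,2,3,4,5,6,8 already taken and all letters distinct, K+N≡D (mod 10) forces K=7. So K=7.

Answer: D=2, G=4, H=3, K=7, N=5, P=6, W=1, X=8, Z=0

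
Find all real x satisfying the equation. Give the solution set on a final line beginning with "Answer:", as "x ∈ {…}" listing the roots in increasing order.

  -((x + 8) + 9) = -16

Step 1. [-((x + 8) + 9) = -16] flip signs both sides ⇒ neg: (x + 8) + 9 = 16.
Step 2. [(x + 8) + 9 = 16] +9 is outermost — subtract 9 both sides ⇒ sub: x + 8 = 7.
Step 3. [x + 8 = 7] subtract 8: x sits inside (… + 8). So sub: x = -1.

Answer: x ∈ {-1}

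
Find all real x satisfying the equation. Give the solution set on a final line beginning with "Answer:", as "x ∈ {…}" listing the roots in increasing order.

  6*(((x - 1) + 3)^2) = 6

Step 1. [6*(((x - 1) + 3)^2) = 6] 6·(inner) — divide through by 6 ⇒ div: ((x - 1) + 3)^2 = 1.
Step 2. [((x - 1) + 3)^2 = 1] LHS squared, RHS 1 ≥ 0: apply √ (±). So sqrt: (x - 1) + 3 = 1 or -1.
Step 3. [(x - 1) + 3 = 1 or -1] subtract 3: x sits inside (… + 3). So sub: x - 1 = -2 or -4.
Step 4. [x - 1 = -2 or -4] peel the -1: add 1 from each side, so sub: x = -1 or -3.

Answer: x ∈ {-3, -1}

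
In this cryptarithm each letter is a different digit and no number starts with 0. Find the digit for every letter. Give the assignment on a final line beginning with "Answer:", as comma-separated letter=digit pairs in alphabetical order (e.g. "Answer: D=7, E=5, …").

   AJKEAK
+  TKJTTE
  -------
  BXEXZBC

Step 1. [col 1: K + E ≡ C (mod 10)] E=3 is one option consistent with column 1 (K + E ≡ C (mod 10), carry-in 0) — take it, so E=3.
Step 2. [col 1: K + E ≡ C (mod 10)] no forcing yet in column 1 (carry-in 0); C=7 is free and consistent — try it. So C=7.
Step 3. [B] B is the leading digit of a 7-digit sum of two 6-digit numbers; the final carry is exactly 1. So B=1.
Step 4. [col 1: K + E ≡ C (mod 10)] from column 1 (E=3, C=7, carry-in 0, digits 1,3,7 already taken and all letters distinct): K must equal 4. So K=4.
Step 5. [col 2: A + T ≡ B (mod 10)] column 2 (A + T ≡ B (mod 10), carry-in 0) doesn't pin A yet; pick A=6 and continue, so A=6.
Step 6. [col 2: A + T ≡ B (mod 10)] in column 2 we have A+T≡B with carry-in 0; given A=6, B=1 and digits 1,3,4,6,7 already taken and all letters distinct, that pins T to 5, so T=5.
Step 7. [col 3: E + T ≡ Z (mod 10)] from column 3 (E=3, T=5, carry-in 1, digits 1,3,4,5,6,7 already taken and all letters distinct): Z must equal 9 ⇒ Z=9.
Step 8. [col 4: K + J ≡ X (mod 10)] from column 4 (K=4, carry-in 0, digits 1,3,4,5,6,7,9 already taken and all letters distinct): J must equal 8, so J=8.
Step 9. [col 4: K + J ≡ X (mod 10)] column 4: given K=4, J=8, carry-in 0, and digits 1,3,4,5,6,7,8,9 already taken and all letters distinct, K+J≡X (mod 10) forces X=2. So X=2.

Answer: A=6, B=1, C=7, E=3, J=8, K=4, T=5, X=2, Z=9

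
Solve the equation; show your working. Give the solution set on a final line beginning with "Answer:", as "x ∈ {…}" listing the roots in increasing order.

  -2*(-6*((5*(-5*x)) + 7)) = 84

Step 1. [-2*(-6*((5*(-5*x)) + 7)) = 84] -2·(inner) — divide through by -2 ⇒ div: -6*((5*(-5*x)) + 7) = -42.
Step 2. [-6*((5*(-5*x)) + 7) = -42] -6·(inner) — divide through by -6 ⇒ div: (5*(-5*x)) + 7 = 7.
Step 3. [(5*(-5*x)) + 7 = 7] peel the +7: subtract 7 from each side ⇒ sub: 5*(-5*x) = 0.
Step 4. [5*(-5*x) = 0] 5·(inner) — divide through by 5, so div: -5*x = 0.
Step 5. [-5*x = 0] leading coefficient -5: divide by -5 ⇒ div: x = 0.

Answer: x ∈ {0}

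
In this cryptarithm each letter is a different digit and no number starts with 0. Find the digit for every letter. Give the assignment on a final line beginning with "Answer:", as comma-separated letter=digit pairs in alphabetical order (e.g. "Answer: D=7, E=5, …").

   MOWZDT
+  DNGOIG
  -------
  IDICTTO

Step 1. [col 1: T + G ≡ O (mod 10)] T=5 is one option consistent with column 1 (T + G ≡ O (mod 10), carry-in 0) — take it. So T=5.
Step 2. [col 1: T + G ≡ O (mod 10)] several values work for G in column 1 (T + G ≡ O (mod 10), carry-in 0); try G=3, so G=3.
Step 3. [col 1: T + G ≡ O (mod 10)] column 1: given T=5, G=3, carry-in 0, and digits 3,5 already taken and all letters distinct, T+G≡O (mod 10) forces O=8, so O=8.
Step 4. [col 2: D + I ≡ T (mod 10)] column 2 (D + I ≡ T (mod 10), carry-in 0) doesn't pin I yet; pick I=1 and continue. So I=1.
Step 5. [col 2: D + I ≡ T (mod 10)] column 2: given I=1, T=5, carry-in 0, and digits 1,3,5,8 already taken and all letters distinct, D+I≡T (mod 10) forces D=4 ⇒ D=4.
Step 6. [col 3: Z + O ≡ T (mod 10)] in column 3 we have Z+O≡T with carry-in 0; given O=8, T=5 and digits 1,3,4,5,8 already taken and all letters distinct, that pins Z to 7. So Z=7.
Step 7. [col 4: W + G ≡ C (mod 10)] column 4 (W + G ≡ C (mod 10), carry-in 1) doesn't pin C yet; pick C=0 and continue, so C=0.
Step 8. [col 4: W + G ≡ C (mod 10)] column 4 reads W+G+carry(1)=C with G=3, C=0; with digits 0,1,3,4,5,7,8 already taken and all letters distinct, the only value for W is 6, so W=6.
Step 9. [col 5: O + N ≡ I (mod 10)] in column 5 we have O+N≡I with carry-in 1; given O=8, I=1 and digits 0,1,3,4,5,6,7,8 already taken and all letters distinct, that pins N to 2, so N=2.
Step 10. [col 6: M + D ≡ D (mod 10)] column 6 reads M+D+carry(1)=D with D=4; with digits 0,1,2,3,4,5,6,7,8 already taken and all letters distinct, the only value for M is 9. So M=9.

Answer: C=0, D=4, G=3, I=1, M=9, N=2, O=8, T=5, W=6, Z=7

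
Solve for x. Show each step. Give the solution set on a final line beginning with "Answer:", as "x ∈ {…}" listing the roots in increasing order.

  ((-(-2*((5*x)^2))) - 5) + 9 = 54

Step 1. [((-(-2*((5*x)^2))) - 5) + 9 = 54] +9 is outermost — subtract 9 both sides. So sub: (-(-2*((5*x)^2))) - 5 = 45.
Step 2. [(-(-2*((5*x)^2))) - 5 = 45] 5 comes off first (add 5). So sub: -(-2*((5*x)^2)) = 50.
Step 3. [-(-2*((5*x)^2)) = 50] flip signs both sides, so neg: -2*((5*x)^2) = -50.
Step 4. [-2*((5*x)^2) = -50] leading coefficient -2: divide by -2 ⇒ div: (5*x)^2 = 25.
Step 5. [(5*x)^2 = 25] √ both sides: 25 ≥ 0 gives two branches. So sqrt: 5*x = 5 or -5.
Step 6. [5*x = 5 or -5] divide by the outer 5. So div: x = 1 or -1.

Answer: x ∈ {-1, 1}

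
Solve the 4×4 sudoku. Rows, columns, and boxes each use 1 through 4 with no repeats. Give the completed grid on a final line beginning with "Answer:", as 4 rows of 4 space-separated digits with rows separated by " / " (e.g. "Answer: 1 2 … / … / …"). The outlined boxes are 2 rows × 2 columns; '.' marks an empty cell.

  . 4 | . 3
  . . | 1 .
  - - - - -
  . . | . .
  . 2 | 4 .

Step 1. [r3c2∈{1,3}] 1 has one home in col 2: r3c2. So r3c2=1.
Step 2. [r1c3∈{2}] r1c3's peers cover all but 2 ⇒ r1c3=2.
Step 3. [r4c1∈{3}] r4c1 has the single candidate 3. So r4c1=3.
Step 4. [r3c1∈{4}] r3c1 is down to just 4. So r3c1=4.
Step 5. [r4c4∈{1}] r4c4 has the single candidate 1 ⇒ r4c4=1.
Step 6. [r2c4∈{4}] r2c4 has the single candidate 4, so r2c4=4.
Step 7. [r3c3∈{3}] r3c3 is down to just 3. So r3c3=3.
Step 8. [r1c1∈{1}] r1c1 is down to just 1, so r1c1=1.
Step 9. [r2c1∈{2}] r2c1 is down to just 2, so r2c1=2.
Step 10. [r3c4∈{2}] nothing but 2 survives at r3c4, so r3c4=2.
Step 11. [r2c2∈{3}] r2c2 has the single candidate 3 ⇒ r2c2=3.

Answer: 1 4 2 3 / 2 3 1 4 / 4 1 3 2 / 3 2 4 1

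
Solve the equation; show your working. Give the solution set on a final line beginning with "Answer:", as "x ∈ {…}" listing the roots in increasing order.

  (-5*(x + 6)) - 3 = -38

Step 1. [(-5*(x + 6)) - 3 = -38] 3 comes off first (add 3) ⇒ sub: -5*(x + 6) = -35.
Step 2. [-5*(x + 6) = -35] -5 out front; divide by -5, so div: x + 6 = 7.
Step 3. [x + 6 = 7] peel the +6: subtract 6 from each side, so sub: x = 1.

Answer: x ∈ {1}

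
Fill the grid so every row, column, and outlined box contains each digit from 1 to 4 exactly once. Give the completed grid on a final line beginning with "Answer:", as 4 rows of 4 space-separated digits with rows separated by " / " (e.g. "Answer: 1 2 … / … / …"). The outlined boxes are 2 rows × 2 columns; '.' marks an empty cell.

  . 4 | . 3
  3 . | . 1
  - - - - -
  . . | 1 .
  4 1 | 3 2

Step 1. [r2c2∈{2}] r2c2 is down to just 2, so r2c2=2.
Step 2. [r3c1∈{2}] r3c1's peers cover all but 2. So r3c1=2.
Step 3. [r2c3∈{4}] r2c3 has the single candidate 4, so r2c3=4.
Step 4. [r1c1∈{1}] r1c1 is down to just 1, so r1c1=1.
Step 5. [r3c2∈{3}] nothing but 3 survives at r3c2. So r3c2=3.
Step 6. [r3c4∈{4}] only 4 remains possible at r3c4, so r3c4=4.
Step 7. [r1c3∈{2}] only 2 remains possible at r1c3. So r1c3=2.

Answer: 1 4 2 3 / 3 2 4 1 / 2 3 1 4 / 4 1 3 2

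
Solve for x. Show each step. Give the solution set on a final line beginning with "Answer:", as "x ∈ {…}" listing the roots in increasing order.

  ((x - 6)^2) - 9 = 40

Step 1. [((x - 6)^2) - 9 = 40] 9 comes off first (add 9), so sub: (x - 6)^2 = 49.
Step 2. [(x - 6)^2 = 49] 49 ≥ 0, LHS is (·)² — take ±√ ⇒ sqrt: x - 6 = 7 or -7.
Step 3. [x - 6 = 7 or -7] -6 is outermost — add 6 both sides ⇒ sub: x = 13 or -1.

Answer: x ∈ {-1, 13}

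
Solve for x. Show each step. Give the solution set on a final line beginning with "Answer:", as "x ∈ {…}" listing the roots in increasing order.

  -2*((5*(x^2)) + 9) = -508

Step 1. [-2*((5*(x^2)) + 9) = -508] -2·(inner) — divide through by -2, so div: (5*(x^2)) + 9 = 254.
Step 2. [(5*(x^2)) + 9 = 254] 9 comes off first (subtract 9) ⇒ sub: 5*(x^2) = 245.
Step 3. [5*(x^2) = 245] LHS = 5·(…); ÷5 both sides. So div: x^2 = 49.
Step 4. [x^2 = 49] LHS squared, RHS 49 ≥ 0: apply √ (±) ⇒ sqrt: x = 7 or -7.

Answer: x ∈ {-7, 7}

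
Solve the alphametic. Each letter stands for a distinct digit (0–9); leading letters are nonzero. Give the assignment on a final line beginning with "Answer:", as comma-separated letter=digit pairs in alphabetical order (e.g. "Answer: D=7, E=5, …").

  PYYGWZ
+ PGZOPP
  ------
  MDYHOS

Step 1. [col 1: Z + P ≡ S (mod 10)] several values work for Z in column 1 (Z + P ≡ S (mod 10), carry-in 0); try Z=9. So Z=9.
Step 2. [col 1: Z + P ≡ S (mod 10)] column 1 (Z + P ≡ S (mod 10), carry-in 0) doesn't pin S yet; pick S=0 and continue. So S=0.
Step 3. [col 1: Z + P ≡ S (mod 10)] column 1: given Z=9, S=0, carry-in 0, and digits 0,9 already taken and all letters distinct, Z+P≡S (mod 10) forces P=1. So P=1.
Step 4. [col 2: W + P ≡ O (mod 10)] no forcing yet in column 2 (carry-in 1); W=6 is free and consistent — try it, so W=6.
Step 5. [col 2: W + P ≡ O (mod 10)] column 2 reads W+P+carry(1)=O with W=6, P=1; with digits 0,1,6,9 already taken and all letters distinct, the only value for O is 8. So O=8.
Step 6. [col 3: G + O ≡ H (mod 10)] column 3 (G + O ≡ H (mod 10), carry-in 0) doesn't pin H yet; pick H=5 and continue. So H=5.
Step 7. [col 3: G + O ≡ H (mod 10)] column 3: given O=8, H=5, carry-in 0, and digits 0,1,5,6,8,9 already taken and all letters distinct, G+O≡H (mod 10) forces G=7. So G=7.
Step 8. [col 4: Y + Z ≡ Y (mod 10)] Y=4 is one option consistent with column 4 (Y + Z ≡ Y (mod 10), carry-in 1) — take it. So Y=4.
Step 9. [col 5: Y + G ≡ D (mod 10)] in column 5 we have Y+G≡D with carry-in 1; given Y=4, G=7 and digits 0,1,4,5,6,7,8,9 already taken and all letters distinct, that pins D to 2. So D=2.
Step 10. [col 6: P + P ≡ M (mod 10)] in column 6 we have P+P≡M with carry-in 1; given P=1 and digits 0,1,2,4,5,6,7,8,9 already taken and all letters distinct, that pins M to 3. So M=3.

Answer: D=2, G=7, H=5, M=3, O=8, P=1, S=0, W=6, Y=4, Z=9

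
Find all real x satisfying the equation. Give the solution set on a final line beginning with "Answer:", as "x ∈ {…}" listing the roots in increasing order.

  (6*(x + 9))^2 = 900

Step 1. [(6*(x + 9))^2 = 900] 900 ≥ 0, LHS is (·)² — take ±√ ⇒ sqrt: 6*(x + 9) = 30 or -30.
Step 2. [6*(x + 9) = 30 or -30] 6 out front; divide by 6. So div: x + 9 = 5 or -5.
Step 3. [x + 9 = 5 or -5] the outer +9 inverts by subtracting 9 ⇒ sub: x = -4 or -14.

Answer: x ∈ {-14, -4}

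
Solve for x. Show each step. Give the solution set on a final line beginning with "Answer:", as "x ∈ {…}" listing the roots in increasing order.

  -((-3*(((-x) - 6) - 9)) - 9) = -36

Step 1. [-((-3*(((-x) - 6) - 9)) - 9) = -36] leading − — multiply by −1 ⇒ neg: (-3*(((-x) - 6) - 9)) - 9 = 36.
Step 2. [(-3*(((-x) - 6) - 9)) - 9 = 36] the outer -9 inverts by adding 9. So sub: -3*(((-x) - 6) - 9) = 45.
Step 3. [-3*(((-x) - 6) - 9) = 45] leading coefficient -3: divide by -3. So div: ((-x) - 6) - 9 = -15.
Step 4. [((-x) - 6) - 9 = -15] 9 comes off first (add 9). So sub: (-x) - 6 = -6.
Step 5. [(-x) - 6 = -6] the outer -6 inverts by adding 6, so sub: -x = 0.
Step 6. [-x = 0] leading − — multiply by −1. So neg: x = 0.

Answer: x ∈ {0}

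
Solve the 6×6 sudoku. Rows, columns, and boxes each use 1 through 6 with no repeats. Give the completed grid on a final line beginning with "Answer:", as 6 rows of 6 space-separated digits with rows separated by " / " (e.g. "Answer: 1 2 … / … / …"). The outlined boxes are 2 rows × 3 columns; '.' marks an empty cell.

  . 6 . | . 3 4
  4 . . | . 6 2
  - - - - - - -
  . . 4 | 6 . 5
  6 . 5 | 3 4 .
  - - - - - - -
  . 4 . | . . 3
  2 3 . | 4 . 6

Step 1. [r6c3∈{1}] r6c3's peers cover all but 1, so r6c3=1.
Step 2. [r2c2∈{1,5}] 5 has one home in col 2: r2c2, so r2c2=5.
Step 3. [r5c4∈{1,2,5}] r5c4 is the only open cell in col 4 admitting 2 ⇒ r5c4=2.
Step 4. [r5c5∈{1,5}] across row 5, 1 lands solely at r5c5 ⇒ r5c5=1.
Step 5. [r1c1∈{1}] only 1 remains possible at r1c1 ⇒ r1c1=1.
Step 6. [r4c2∈{1,2}] in row 4, 2 fits only at r4c2 ⇒ r4c2=2.
Step 7. [r3c2∈{1}] r3c2 has the single candidate 1. So r3c2=1.
Step 8. [r2c4∈{1}] nothing but 1 survives at r2c4. So r2c4=1.
Step 9. [r3c1∈{3}] r3c1 is down to just 3. So r3c1=3.
Step 10. [r2c3∈{3}] r2c3's peers cover all but 3 ⇒ r2c3=3.
Step 11. [r6c5∈{5}] nothing but 5 survives at r6c5. So r6c5=5.
Step 12. [r1c4∈{5}] r1c4 is down to just 5 ⇒ r1c4=5.
Step 13. [r5c1∈{5}] r5c1 has the single candidate 5 ⇒ r5c1=5.
Step 14. [r1c3∈{2}] r1c3 has the single candidate 2 ⇒ r1c3=2.
Step 15. [r5c3∈{6}] r5c3 has the single candidate 6 ⇒ r5c3=6.
Step 16. [r4c6∈{1}] nothing but 1 survives at r4c6, so r4c6=1.
Step 17. [r3c5∈{2}] r3c5's peers cover all but 2, so r3c5=2.

Answer: 1 6 2 5 3 4 / 4 5 3 1 6 2 / 3 1 4 6 2 5 / 6 2 5 3 4 1 / 5 4 6 2 1 3 / 2 3 1 4 5 6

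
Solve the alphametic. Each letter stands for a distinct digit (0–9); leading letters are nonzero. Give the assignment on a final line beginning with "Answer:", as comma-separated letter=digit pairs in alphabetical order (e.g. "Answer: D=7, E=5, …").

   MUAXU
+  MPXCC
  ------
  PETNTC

Step 1. [P] the sum has 6 digits but both addends have 5; that extra leading digit P is the final carry, namely 1, so P=1.
Step 2. [col 1: U + C ≡ C (mod 10)] from column 1 (nothing yet, carry-in 0, digits 1 already taken and all letters distinct): U must equal 0, so U=0.
Step 3. [col 1: U + C ≡ C (mod 10)] C=5 is one option consistent with column 1 (U + C ≡ C (mod 10), carry-in 0) — take it. So C=5.
Step 4. [col 2: X + C ≡ T (mod 10)] several values work for T in column 2 (X + C ≡ T (mod 10), carry-in 0); try T=2. So T=2.
Step 5. [col 2: X + C ≡ T (mod 10)] column 2: given C=5, T=2, carry-in 0, and digits 0,1,2,5 already taken and all letters distinct, X+C≡T (mod 10) forces X=7 ⇒ X=7.
Step 6. [col 3: A + X ≡ N (mod 10)] A=6 is one option consistent with column 3 (A + X ≡ N (mod 10), carry-in 1) — take it ⇒ A=6.
Step 7. [col 3: A + X ≡ N (mod 10)] from column 3 (A=6, X=7, carry-in 1, digits 0,1,2,5,6,7 already taken and all letters distinct): N must equal 4 ⇒ N=4.
Step 8. [col 5: M + M ≡ E (mod 10)] from column 5 (nothing yet, carry-in 0, digits 0,1,2,4,5,6,7 already taken and all letters distinct): E must equal 8 ⇒ E=8.
Step 9. [col 5: M + M ≡ E (mod 10)] column 5: given E=8, carry-in 0, and digits 0,1,2,4,5,6,7,8 already taken and all letters distinct, M+M≡E (mod 10) forces M=9. So M=9.

Answer: A=6, C=5, E=8, M=9, N=4, P=1, T=2, U=0, X=7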